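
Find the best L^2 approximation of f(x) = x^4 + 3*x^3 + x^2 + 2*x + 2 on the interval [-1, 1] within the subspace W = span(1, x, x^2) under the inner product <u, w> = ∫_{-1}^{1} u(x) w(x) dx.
g(x) = 13*x^2/7 + 19*x/5 + 67/35

The best approximation g ∈ W is the orthogonal projection of f onto W. Writing g = a_0 + a_1 x + a_2 x^2, the coefficients solve the normal equations G · a = b where
  G_{ij} = <φ_i, φ_j> and b_i = <f, φ_i>, with φ_0 = 1, φ_1 = x, φ_2 = x^2.
G =
  [2, 0, 2/3]
  [0, 2/3, 0]
  [2/3, 0, 2/5],
b = (76/15, 38/15, 212/105).
Solving gives a_0 = 67/35, a_1 = 19/5, a_2 = 13/7, so
  g(x) = 13*x^2/7 + 19*x/5 + 67/35.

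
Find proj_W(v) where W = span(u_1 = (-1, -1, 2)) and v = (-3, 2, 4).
proj_W(v) = (-3/2, -3/2, 3)

Set up U = [u_1 | ... | u_1] ∈ R^(3×1). The projector onto W = col(U) is P = U (U^T U)^(-1) U^T.
Compute U^T U =
  [6],
and U^T v = (9).
Solve U^T U · c = U^T v for the coefficients: c = (3/2). The projection is proj_W(v) = U c.
Check: (v - proj_W(v)) · u_1 = 0  (should be 0).
Result: proj_W(v) = (-3/2, -3/2, 3).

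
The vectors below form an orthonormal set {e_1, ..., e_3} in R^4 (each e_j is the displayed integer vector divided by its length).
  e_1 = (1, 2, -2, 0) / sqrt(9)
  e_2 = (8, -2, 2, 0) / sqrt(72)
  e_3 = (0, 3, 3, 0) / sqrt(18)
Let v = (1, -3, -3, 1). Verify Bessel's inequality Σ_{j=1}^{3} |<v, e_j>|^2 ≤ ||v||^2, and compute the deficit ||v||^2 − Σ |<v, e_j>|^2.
Σ |<v, e_j>|^2 = 19; ||v||^2 = 20; deficit = 1

Write each e_j = u_j / sqrt(<u_j, u_j>) where u_j is the displayed integer vector. Then <v, e_j> = <v, u_j> / sqrt(<u_j, u_j>), so |<v, e_j>|^2 = <v, u_j>^2 / <u_j, u_j>.
Coefficients: <v, e_1> = 1/sqrt(9), <v, e_2> = 8/sqrt(72), <v, e_3> = -18/sqrt(18).
Square and sum: Σ |<v, e_j>|^2 = 19.
Compute ||v||^2 = v·v = 20.
Deficit = 20 − 19 = 1 ≥ 0, confirming Bessel's inequality. (The deficit equals ||v − Σ <v,e_j> e_j||^2, the squared distance from v to span{e_j}.)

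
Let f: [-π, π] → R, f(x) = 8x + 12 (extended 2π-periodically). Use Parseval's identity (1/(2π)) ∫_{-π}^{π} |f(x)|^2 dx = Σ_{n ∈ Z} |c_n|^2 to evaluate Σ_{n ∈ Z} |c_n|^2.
Σ |c_n|^2 = 64π^2/3 + 144

Expand and integrate term by term over [-π, π]:
  ∫ (8x)^2 dx = 64·(2π^3/3); ∫ 2·8·(12)·x dx = 0 (odd integrand); ∫ 12^2 dx = 144·2π.
So (1/(2π)) ∫_{-π}^{π} (8x + 12)^2 dx = 64π^2/3 + 144 = 64π^2/3 + 144.
Parseval ⇒ Σ |c_n|^2 = 64π^2/3 + 144.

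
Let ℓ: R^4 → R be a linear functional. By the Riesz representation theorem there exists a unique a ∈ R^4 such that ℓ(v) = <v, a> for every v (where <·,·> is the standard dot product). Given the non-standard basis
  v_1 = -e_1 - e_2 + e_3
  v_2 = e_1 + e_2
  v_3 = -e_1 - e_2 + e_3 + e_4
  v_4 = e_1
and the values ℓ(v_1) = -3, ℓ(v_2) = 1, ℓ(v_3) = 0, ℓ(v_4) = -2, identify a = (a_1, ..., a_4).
a = (-2, 3, -2, 3)

Write a = (a_1, ..., a_4) in the standard basis. For each basis vector v_i, ℓ(v_i) = <v_i, a> is a linear equation in the a_j's. Collect the n equations into a matrix system V a = ℓ, where row i of V is v_i (expressed in the standard basis). Since V is invertible (lower-triangular with 1s on the diagonal, up to permutation), solve by back-substitution:
  V =
[[-1, -1, 1, 0],
 [1, 1, 0, 0],
 [-1, -1, 1, 1],
 [1, 0, 0, 0]]
  V a = (-3, 1, 0, -2)
Solving gives a = (-2, 3, -2, 3).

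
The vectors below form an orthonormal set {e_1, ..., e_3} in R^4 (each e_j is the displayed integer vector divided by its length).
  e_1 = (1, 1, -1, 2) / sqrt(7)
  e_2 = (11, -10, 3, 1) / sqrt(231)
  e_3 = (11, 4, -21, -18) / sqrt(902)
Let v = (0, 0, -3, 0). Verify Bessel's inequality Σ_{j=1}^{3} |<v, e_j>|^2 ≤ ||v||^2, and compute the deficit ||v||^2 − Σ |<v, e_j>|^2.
Σ |<v, e_j>|^2 = 495/82; ||v||^2 = 9; deficit = 243/82

Write each e_j = u_j / sqrt(<u_j, u_j>) where u_j is the displayed integer vector. Then <v, e_j> = <v, u_j> / sqrt(<u_j, u_j>), so |<v, e_j>|^2 = <v, u_j>^2 / <u_j, u_j>.
Coefficients: <v, e_1> = 3/sqrt(7), <v, e_2> = -9/sqrt(231), <v, e_3> = 63/sqrt(902).
Square and sum: Σ |<v, e_j>|^2 = 495/82.
Compute ||v||^2 = v·v = 9.
Deficit = 9 − 495/82 = 243/82 ≥ 0, confirming Bessel's inequality. (The deficit equals ||v − Σ <v,e_j> e_j||^2, the squared distance from v to span{e_j}.)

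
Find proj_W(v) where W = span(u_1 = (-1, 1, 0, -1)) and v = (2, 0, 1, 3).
proj_W(v) = (5/3, -5/3, 0, 5/3)

Set up U = [u_1 | ... | u_1] ∈ R^(4×1). The projector onto W = col(U) is P = U (U^T U)^(-1) U^T.
Compute U^T U =
  [3],
and U^T v = (-5).
Solve U^T U · c = U^T v for the coefficients: c = (-5/3). The projection is proj_W(v) = U c.
Check: (v - proj_W(v)) · u_1 = 0  (should be 0).
Result: proj_W(v) = (5/3, -5/3, 0, 5/3).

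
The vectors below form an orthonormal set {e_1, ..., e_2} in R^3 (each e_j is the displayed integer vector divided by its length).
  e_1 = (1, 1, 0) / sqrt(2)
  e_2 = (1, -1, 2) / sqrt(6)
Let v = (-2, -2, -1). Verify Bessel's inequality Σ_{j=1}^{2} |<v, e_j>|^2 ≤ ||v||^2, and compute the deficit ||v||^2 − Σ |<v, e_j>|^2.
Σ |<v, e_j>|^2 = 26/3; ||v||^2 = 9; deficit = 1/3

Write each e_j = u_j / sqrt(<u_j, u_j>) where u_j is the displayed integer vector. Then <v, e_j> = <v, u_j> / sqrt(<u_j, u_j>), so |<v, e_j>|^2 = <v, u_j>^2 / <u_j, u_j>.
Coefficients: <v, e_1> = -4/sqrt(2), <v, e_2> = -2/sqrt(6).
Square and sum: Σ |<v, e_j>|^2 = 26/3.
Compute ||v||^2 = v·v = 9.
Deficit = 9 − 26/3 = 1/3 ≥ 0, confirming Bessel's inequality. (The deficit equals ||v − Σ <v,e_j> e_j||^2, the squared distance from v to span{e_j}.)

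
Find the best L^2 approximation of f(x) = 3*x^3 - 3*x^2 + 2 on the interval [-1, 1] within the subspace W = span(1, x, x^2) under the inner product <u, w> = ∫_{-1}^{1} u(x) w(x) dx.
g(x) = -3*x^2 + 9*x/5 + 2

The best approximation g ∈ W is the orthogonal projection of f onto W. Writing g = a_0 + a_1 x + a_2 x^2, the coefficients solve the normal equations G · a = b where
  G_{ij} = <φ_i, φ_j> and b_i = <f, φ_i>, with φ_0 = 1, φ_1 = x, φ_2 = x^2.
G =
  [2, 0, 2/3]
  [0, 2/3, 0]
  [2/3, 0, 2/5],
b = (2, 6/5, 2/15).
Solving gives a_0 = 2, a_1 = 9/5, a_2 = -3, so
  g(x) = -3*x^2 + 9*x/5 + 2.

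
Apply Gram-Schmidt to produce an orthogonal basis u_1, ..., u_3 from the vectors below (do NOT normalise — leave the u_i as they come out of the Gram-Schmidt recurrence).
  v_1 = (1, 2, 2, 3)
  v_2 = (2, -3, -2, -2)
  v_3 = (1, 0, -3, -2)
Orthogonal basis:
  u_1 = (1, 2, 2, 3)
  u_2 = (25/9, -13/9, -4/9, 1/3)
  u_3 = (121/182, 12/7, -148/91, -51/182)

Apply the Gram-Schmidt recurrence
  u_1 = v_1
  u_i = v_i − Σ_{j<i} ((v_i · u_j) / (u_j · u_j)) · u_j.

Step by step this gives:
  u_1 = (1, 2, 2, 3)
  u_2 = (25/9, -13/9, -4/9, 1/3)
  u_3 = (121/182, 12/7, -148/91, -51/182)

Orthogonality check:
  u_2 · u_1 = 0 (should be 0)
  u_3 · u_1 = 0 (should be 0)
  u_3 · u_2 = 0 (should be 0)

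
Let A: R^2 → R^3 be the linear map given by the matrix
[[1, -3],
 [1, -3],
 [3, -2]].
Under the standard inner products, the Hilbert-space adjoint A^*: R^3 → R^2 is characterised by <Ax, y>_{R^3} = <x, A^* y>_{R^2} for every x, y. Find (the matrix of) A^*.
A^* = A^T =
[[1, 1, 3],
 [-3, -3, -2]]

For real matrices with standard dot products, the defining identity <Ax, y> = <x, A^* y> gives (Ax)^T y = x^T (A^*) y, i.e. x^T A^T y = x^T (A^*) y. Since this holds for all x, y, we must have A^* = A^T. Therefore
A^* =
[[1, 1, 3],
 [-3, -3, -2]].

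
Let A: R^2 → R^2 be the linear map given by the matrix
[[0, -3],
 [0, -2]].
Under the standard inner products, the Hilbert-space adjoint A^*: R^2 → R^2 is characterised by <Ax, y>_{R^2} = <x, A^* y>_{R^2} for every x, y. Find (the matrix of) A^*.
A^* = A^T =
[[0, 0],
 [-3, -2]]

For real matrices with standard dot products, the defining identity <Ax, y> = <x, A^* y> gives (Ax)^T y = x^T (A^*) y, i.e. x^T A^T y = x^T (A^*) y. Since this holds for all x, y, we must have A^* = A^T. Therefore
A^* =
[[0, 0],
 [-3, -2]].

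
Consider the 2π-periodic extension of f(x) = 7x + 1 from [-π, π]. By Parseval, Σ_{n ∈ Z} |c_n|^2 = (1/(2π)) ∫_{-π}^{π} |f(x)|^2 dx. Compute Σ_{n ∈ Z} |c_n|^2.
Σ |c_n|^2 = 49π^2/3 + 1

Expand and integrate term by term over [-π, π]:
  ∫ (7x)^2 dx = 49·(2π^3/3); ∫ 2·7·(1)·x dx = 0 (odd integrand); ∫ 1^2 dx = 1·2π.
So (1/(2π)) ∫_{-π}^{π} (7x + 1)^2 dx = 49π^2/3 + 1 = 49π^2/3 + 1.
Parseval ⇒ Σ |c_n|^2 = 49π^2/3 + 1.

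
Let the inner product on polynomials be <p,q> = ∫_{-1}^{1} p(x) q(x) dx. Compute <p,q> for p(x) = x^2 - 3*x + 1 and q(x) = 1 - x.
<p,q> = 14/3

Expand the product: p(x)·q(x) = -x^3 + 4*x^2 - 4*x + 1.
∫_{-1}^{1} of each monomial x^k gives [2/(k+1) if k even, 0 if k odd]. Integrating term-by-term (or equivalently evaluating the antiderivative F(x) = -x^4/4 + 4*x^3/3 - 2*x^2 + x at the endpoints):
  F(1) − F(−1) = 1/12 − (-55/12) = 14/3.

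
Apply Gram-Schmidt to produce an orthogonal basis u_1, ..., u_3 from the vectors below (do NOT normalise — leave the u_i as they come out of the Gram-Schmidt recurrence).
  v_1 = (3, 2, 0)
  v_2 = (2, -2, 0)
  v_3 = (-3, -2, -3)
Orthogonal basis:
  u_1 = (3, 2, 0)
  u_2 = (20/13, -30/13, 0)
  u_3 = (0, 0, -3)

Apply the Gram-Schmidt recurrence
  u_1 = v_1
  u_i = v_i − Σ_{j<i} ((v_i · u_j) / (u_j · u_j)) · u_j.

Step by step this gives:
  u_1 = (3, 2, 0)
  u_2 = (20/13, -30/13, 0)
  u_3 = (0, 0, -3)

Orthogonality check:
  u_2 · u_1 = 0 (should be 0)
  u_3 · u_1 = 0 (should be 0)
  u_3 · u_2 = 0 (should be 0)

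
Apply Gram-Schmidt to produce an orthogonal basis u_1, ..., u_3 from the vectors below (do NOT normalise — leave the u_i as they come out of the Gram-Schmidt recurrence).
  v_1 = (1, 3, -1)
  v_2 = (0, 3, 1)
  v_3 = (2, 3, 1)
Orthogonal basis:
  u_1 = (1, 3, -1)
  u_2 = (-8/11, 9/11, 19/11)
  u_3 = (36/23, -6/23, 18/23)

Apply the Gram-Schmidt recurrence
  u_1 = v_1
  u_i = v_i − Σ_{j<i} ((v_i · u_j) / (u_j · u_j)) · u_j.

Step by step this gives:
  u_1 = (1, 3, -1)
  u_2 = (-8/11, 9/11, 19/11)
  u_3 = (36/23, -6/23, 18/23)

Orthogonality check:
  u_2 · u_1 = 0 (should be 0)
  u_3 · u_1 = 0 (should be 0)
  u_3 · u_2 = 0 (should be 0)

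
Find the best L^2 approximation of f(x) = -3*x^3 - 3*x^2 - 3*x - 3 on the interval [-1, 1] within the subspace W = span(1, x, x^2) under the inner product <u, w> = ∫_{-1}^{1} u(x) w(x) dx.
g(x) = -3*x^2 - 24*x/5 - 3

The best approximation g ∈ W is the orthogonal projection of f onto W. Writing g = a_0 + a_1 x + a_2 x^2, the coefficients solve the normal equations G · a = b where
  G_{ij} = <φ_i, φ_j> and b_i = <f, φ_i>, with φ_0 = 1, φ_1 = x, φ_2 = x^2.
G =
  [2, 0, 2/3]
  [0, 2/3, 0]
  [2/3, 0, 2/5],
b = (-8, -16/5, -16/5).
Solving gives a_0 = -3, a_1 = -24/5, a_2 = -3, so
  g(x) = -3*x^2 - 24*x/5 - 3.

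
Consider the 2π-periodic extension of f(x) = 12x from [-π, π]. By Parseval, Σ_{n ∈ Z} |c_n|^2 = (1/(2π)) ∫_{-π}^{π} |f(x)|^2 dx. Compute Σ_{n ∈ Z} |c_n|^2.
Σ |c_n|^2 = 48π^2

Expand and integrate term by term over [-π, π]:
  ∫ (12x)^2 dx = 144·(2π^3/3); ∫ 2·12·(0)·x dx = 0 (odd integrand); ∫ 0^2 dx = 0·2π.
So (1/(2π)) ∫_{-π}^{π} (12x)^2 dx = 144π^2/3 + 0 = 48π^2.
Parseval ⇒ Σ |c_n|^2 = 48π^2.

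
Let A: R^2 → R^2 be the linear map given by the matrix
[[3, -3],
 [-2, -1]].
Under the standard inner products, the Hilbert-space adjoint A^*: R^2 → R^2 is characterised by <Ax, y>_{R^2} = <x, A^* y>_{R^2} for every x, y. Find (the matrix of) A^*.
A^* = A^T =
[[3, -2],
 [-3, -1]]

For real matrices with standard dot products, the defining identity <Ax, y> = <x, A^* y> gives (Ax)^T y = x^T (A^*) y, i.e. x^T A^T y = x^T (A^*) y. Since this holds for all x, y, we must have A^* = A^T. Therefore
A^* =
[[3, -2],
 [-3, -1]].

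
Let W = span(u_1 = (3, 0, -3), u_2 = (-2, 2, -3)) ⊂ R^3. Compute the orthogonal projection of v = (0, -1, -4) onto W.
proj_W(v) = (26/33, 32/33, -106/33)

Set up U = [u_1 | ... | u_2] ∈ R^(3×2). The projector onto W = col(U) is P = U (U^T U)^(-1) U^T.
Compute U^T U =
  [18, 3]
  [3, 17],
and U^T v = (12, 10).
Solve U^T U · c = U^T v for the coefficients: c = (58/99, 16/33). The projection is proj_W(v) = U c.
Check: (v - proj_W(v)) · u_1 = 0  (should be 0).
Check: (v - proj_W(v)) · u_2 = 0  (should be 0).
Result: proj_W(v) = (26/33, 32/33, -106/33).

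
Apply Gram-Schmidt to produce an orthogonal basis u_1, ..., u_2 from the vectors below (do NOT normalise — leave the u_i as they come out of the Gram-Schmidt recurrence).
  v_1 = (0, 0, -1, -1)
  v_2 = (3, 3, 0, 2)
Orthogonal basis:
  u_1 = (0, 0, -1, -1)
  u_2 = (3, 3, -1, 1)

Apply the Gram-Schmidt recurrence
  u_1 = v_1
  u_i = v_i − Σ_{j<i} ((v_i · u_j) / (u_j · u_j)) · u_j.

Step by step this gives:
  u_1 = (0, 0, -1, -1)
  u_2 = (3, 3, -1, 1)

Orthogonality check:
  u_2 · u_1 = 0 (should be 0)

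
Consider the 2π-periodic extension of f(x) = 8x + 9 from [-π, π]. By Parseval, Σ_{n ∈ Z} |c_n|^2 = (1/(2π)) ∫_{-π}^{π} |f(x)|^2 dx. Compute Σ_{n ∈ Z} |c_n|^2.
Σ |c_n|^2 = 64π^2/3 + 81

Expand and integrate term by term over [-π, π]:
  ∫ (8x)^2 dx = 64·(2π^3/3); ∫ 2·8·(9)·x dx = 0 (odd integrand); ∫ 9^2 dx = 81·2π.
So (1/(2π)) ∫_{-π}^{π} (8x + 9)^2 dx = 64π^2/3 + 81 = 64π^2/3 + 81.
Parseval ⇒ Σ |c_n|^2 = 64π^2/3 + 81.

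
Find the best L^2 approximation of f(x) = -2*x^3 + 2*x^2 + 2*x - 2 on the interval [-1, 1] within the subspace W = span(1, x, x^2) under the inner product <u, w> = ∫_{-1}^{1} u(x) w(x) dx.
g(x) = 2*x^2 + 4*x/5 - 2

The best approximation g ∈ W is the orthogonal projection of f onto W. Writing g = a_0 + a_1 x + a_2 x^2, the coefficients solve the normal equations G · a = b where
  G_{ij} = <φ_i, φ_j> and b_i = <f, φ_i>, with φ_0 = 1, φ_1 = x, φ_2 = x^2.
G =
  [2, 0, 2/3]
  [0, 2/3, 0]
  [2/3, 0, 2/5],
b = (-8/3, 8/15, -8/15).
Solving gives a_0 = -2, a_1 = 4/5, a_2 = 2, so
  g(x) = 2*x^2 + 4*x/5 - 2.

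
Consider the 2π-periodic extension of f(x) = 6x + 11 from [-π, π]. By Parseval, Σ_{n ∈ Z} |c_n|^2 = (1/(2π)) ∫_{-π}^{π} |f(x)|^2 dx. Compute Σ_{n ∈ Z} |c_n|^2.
Σ |c_n|^2 = 12π^2 + 121

Expand and integrate term by term over [-π, π]:
  ∫ (6x)^2 dx = 36·(2π^3/3); ∫ 2·6·(11)·x dx = 0 (odd integrand); ∫ 11^2 dx = 121·2π.
So (1/(2π)) ∫_{-π}^{π} (6x + 11)^2 dx = 36π^2/3 + 121 = 12π^2 + 121.
Parseval ⇒ Σ |c_n|^2 = 12π^2 + 121.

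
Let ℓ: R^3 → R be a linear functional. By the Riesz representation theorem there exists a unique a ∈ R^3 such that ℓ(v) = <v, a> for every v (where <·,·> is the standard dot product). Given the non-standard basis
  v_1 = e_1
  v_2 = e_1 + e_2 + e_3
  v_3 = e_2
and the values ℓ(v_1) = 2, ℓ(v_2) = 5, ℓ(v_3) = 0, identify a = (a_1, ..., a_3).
a = (2, 0, 3)

Write a = (a_1, ..., a_3) in the standard basis. For each basis vector v_i, ℓ(v_i) = <v_i, a> is a linear equation in the a_j's. Collect the n equations into a matrix system V a = ℓ, where row i of V is v_i (expressed in the standard basis). Since V is invertible (lower-triangular with 1s on the diagonal, up to permutation), solve by back-substitution:
  V =
[[1, 0, 0],
 [1, 1, 1],
 [0, 1, 0]]
  V a = (2, 5, 0)
Solving gives a = (2, 0, 3).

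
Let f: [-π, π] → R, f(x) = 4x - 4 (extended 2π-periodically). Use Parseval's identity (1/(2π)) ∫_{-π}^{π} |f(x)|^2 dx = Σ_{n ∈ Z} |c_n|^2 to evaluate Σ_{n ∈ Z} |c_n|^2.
Σ |c_n|^2 = 16π^2/3 + 16

Expand and integrate term by term over [-π, π]:
  ∫ (4x)^2 dx = 16·(2π^3/3); ∫ 2·4·(-4)·x dx = 0 (odd integrand); ∫ (-4)^2 dx = 16·2π.
So (1/(2π)) ∫_{-π}^{π} (4x - 4)^2 dx = 16π^2/3 + 16 = 16π^2/3 + 16.
Parseval ⇒ Σ |c_n|^2 = 16π^2/3 + 16.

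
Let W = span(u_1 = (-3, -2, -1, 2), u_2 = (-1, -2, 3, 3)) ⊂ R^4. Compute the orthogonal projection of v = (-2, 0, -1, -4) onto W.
proj_W(v) = (-97/314, 117/157, -779/314, -229/157)

Set up U = [u_1 | ... | u_2] ∈ R^(4×2). The projector onto W = col(U) is P = U (U^T U)^(-1) U^T.
Compute U^T U =
  [18, 10]
  [10, 23],
and U^T v = (-1, -13).
Solve U^T U · c = U^T v for the coefficients: c = (107/314, -112/157). The projection is proj_W(v) = U c.
Check: (v - proj_W(v)) · u_1 = 0  (should be 0).
Check: (v - proj_W(v)) · u_2 = 0  (should be 0).
Result: proj_W(v) = (-97/314, 117/157, -779/314, -229/157).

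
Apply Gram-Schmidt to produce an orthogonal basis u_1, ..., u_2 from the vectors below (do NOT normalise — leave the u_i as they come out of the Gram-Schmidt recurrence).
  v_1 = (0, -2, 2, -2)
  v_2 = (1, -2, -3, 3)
Orthogonal basis:
  u_1 = (0, -2, 2, -2)
  u_2 = (1, -10/3, -5/3, 5/3)

Apply the Gram-Schmidt recurrence
  u_1 = v_1
  u_i = v_i − Σ_{j<i} ((v_i · u_j) / (u_j · u_j)) · u_j.

Step by step this gives:
  u_1 = (0, -2, 2, -2)
  u_2 = (1, -10/3, -5/3, 5/3)

Orthogonality check:
  u_2 · u_1 = 0 (should be 0)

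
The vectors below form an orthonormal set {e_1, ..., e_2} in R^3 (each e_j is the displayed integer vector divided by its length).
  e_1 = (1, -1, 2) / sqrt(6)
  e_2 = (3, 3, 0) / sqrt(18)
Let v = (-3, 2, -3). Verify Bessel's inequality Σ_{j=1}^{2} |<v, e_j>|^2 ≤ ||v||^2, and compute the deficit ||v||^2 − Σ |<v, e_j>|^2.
Σ |<v, e_j>|^2 = 62/3; ||v||^2 = 22; deficit = 4/3

Write each e_j = u_j / sqrt(<u_j, u_j>) where u_j is the displayed integer vector. Then <v, e_j> = <v, u_j> / sqrt(<u_j, u_j>), so |<v, e_j>|^2 = <v, u_j>^2 / <u_j, u_j>.
Coefficients: <v, e_1> = -11/sqrt(6), <v, e_2> = -3/sqrt(18).
Square and sum: Σ |<v, e_j>|^2 = 62/3.
Compute ||v||^2 = v·v = 22.
Deficit = 22 − 62/3 = 4/3 ≥ 0, confirming Bessel's inequality. (The deficit equals ||v − Σ <v,e_j> e_j||^2, the squared distance from v to span{e_j}.)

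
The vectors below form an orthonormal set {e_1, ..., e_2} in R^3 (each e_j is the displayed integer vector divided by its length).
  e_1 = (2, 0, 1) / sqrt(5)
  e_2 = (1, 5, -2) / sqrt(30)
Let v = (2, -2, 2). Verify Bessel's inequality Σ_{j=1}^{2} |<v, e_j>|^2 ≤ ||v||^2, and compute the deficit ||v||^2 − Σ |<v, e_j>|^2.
Σ |<v, e_j>|^2 = 12; ||v||^2 = 12; deficit = 0

Write each e_j = u_j / sqrt(<u_j, u_j>) where u_j is the displayed integer vector. Then <v, e_j> = <v, u_j> / sqrt(<u_j, u_j>), so |<v, e_j>|^2 = <v, u_j>^2 / <u_j, u_j>.
Coefficients: <v, e_1> = 6/sqrt(5), <v, e_2> = -12/sqrt(30).
Square and sum: Σ |<v, e_j>|^2 = 12.
Compute ||v||^2 = v·v = 12.
Deficit = 12 − 12 = 0 ≥ 0, confirming Bessel's inequality. (The deficit equals ||v − Σ <v,e_j> e_j||^2, the squared distance from v to span{e_j}.)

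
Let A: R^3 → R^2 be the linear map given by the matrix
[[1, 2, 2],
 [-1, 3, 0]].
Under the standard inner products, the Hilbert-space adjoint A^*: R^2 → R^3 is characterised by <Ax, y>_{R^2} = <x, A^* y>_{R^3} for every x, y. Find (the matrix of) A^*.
A^* = A^T =
[[1, -1],
 [2, 3],
 [2, 0]]

For real matrices with standard dot products, the defining identity <Ax, y> = <x, A^* y> gives (Ax)^T y = x^T (A^*) y, i.e. x^T A^T y = x^T (A^*) y. Since this holds for all x, y, we must have A^* = A^T. Therefore
A^* =
[[1, -1],
 [2, 3],
 [2, 0]].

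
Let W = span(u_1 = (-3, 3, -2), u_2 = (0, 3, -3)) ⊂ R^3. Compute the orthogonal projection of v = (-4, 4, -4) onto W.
proj_W(v) = (-72/19, 88/19, -64/19)

Set up U = [u_1 | ... | u_2] ∈ R^(3×2). The projector onto W = col(U) is P = U (U^T U)^(-1) U^T.
Compute U^T U =
  [22, 15]
  [15, 18],
and U^T v = (32, 24).
Solve U^T U · c = U^T v for the coefficients: c = (24/19, 16/57). The projection is proj_W(v) = U c.
Check: (v - proj_W(v)) · u_1 = 0  (should be 0).
Check: (v - proj_W(v)) · u_2 = 0  (should be 0).
Result: proj_W(v) = (-72/19, 88/19, -64/19).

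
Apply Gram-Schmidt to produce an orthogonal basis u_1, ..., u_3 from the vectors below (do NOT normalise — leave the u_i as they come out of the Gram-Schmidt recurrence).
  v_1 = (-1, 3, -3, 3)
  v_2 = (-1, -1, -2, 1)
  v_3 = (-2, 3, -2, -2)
Orthogonal basis:
  u_1 = (-1, 3, -3, 3)
  u_2 = (-3/4, -7/4, -5/4, 1/4)
  u_3 = (-13/7, 26/21, -26/21, -65/21)

Apply the Gram-Schmidt recurrence
  u_1 = v_1
  u_i = v_i − Σ_{j<i} ((v_i · u_j) / (u_j · u_j)) · u_j.

Step by step this gives:
  u_1 = (-1, 3, -3, 3)
  u_2 = (-3/4, -7/4, -5/4, 1/4)
  u_3 = (-13/7, 26/21, -26/21, -65/21)

Orthogonality check:
  u_2 · u_1 = 0 (should be 0)
  u_3 · u_1 = 0 (should be 0)
  u_3 · u_2 = 0 (should be 0)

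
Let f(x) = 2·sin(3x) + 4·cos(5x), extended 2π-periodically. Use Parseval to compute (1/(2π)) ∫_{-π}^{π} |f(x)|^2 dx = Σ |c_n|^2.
Σ |c_n|^2 = 10

Expand |f|^2 and use orthogonality of {sin(nx), cos(mx)} on [-π, π]:
  ∫_{-π}^{π} sin(nx)^2 dx = π, ∫ cos(mx)^2 dx = π, and cross terms integrate to 0.
So ∫_{-π}^{π} f(x)^2 dx = 2^2 · π + 4^2 · π = (4 + 16)π.
Divide by 2π: (4 + 16)/2 = 10.
By Parseval, this equals Σ |c_n|^2.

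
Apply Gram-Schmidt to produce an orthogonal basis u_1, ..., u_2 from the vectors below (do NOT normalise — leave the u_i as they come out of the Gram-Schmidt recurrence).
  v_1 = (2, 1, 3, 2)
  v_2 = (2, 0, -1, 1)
Orthogonal basis:
  u_1 = (2, 1, 3, 2)
  u_2 = (5/3, -1/6, -3/2, 2/3)

Apply the Gram-Schmidt recurrence
  u_1 = v_1
  u_i = v_i − Σ_{j<i} ((v_i · u_j) / (u_j · u_j)) · u_j.

Step by step this gives:
  u_1 = (2, 1, 3, 2)
  u_2 = (5/3, -1/6, -3/2, 2/3)

Orthogonality check:
  u_2 · u_1 = 0 (should be 0)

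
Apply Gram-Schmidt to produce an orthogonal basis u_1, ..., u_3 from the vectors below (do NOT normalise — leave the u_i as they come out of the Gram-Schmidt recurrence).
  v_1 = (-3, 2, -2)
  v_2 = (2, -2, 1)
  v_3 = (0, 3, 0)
Orthogonal basis:
  u_1 = (-3, 2, -2)
  u_2 = (-2/17, -10/17, -7/17)
  u_3 = (2/3, 1/3, -2/3)

Apply the Gram-Schmidt recurrence
  u_1 = v_1
  u_i = v_i − Σ_{j<i} ((v_i · u_j) / (u_j · u_j)) · u_j.

Step by step this gives:
  u_1 = (-3, 2, -2)
  u_2 = (-2/17, -10/17, -7/17)
  u_3 = (2/3, 1/3, -2/3)

Orthogonality check:
  u_2 · u_1 = 0 (should be 0)
  u_3 · u_1 = 0 (should be 0)
  u_3 · u_2 = 0 (should be 0)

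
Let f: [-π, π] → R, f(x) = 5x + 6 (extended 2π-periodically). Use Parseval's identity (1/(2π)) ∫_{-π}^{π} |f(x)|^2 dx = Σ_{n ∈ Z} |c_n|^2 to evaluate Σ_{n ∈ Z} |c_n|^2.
Σ |c_n|^2 = 25π^2/3 + 36

Expand and integrate term by term over [-π, π]:
  ∫ (5x)^2 dx = 25·(2π^3/3); ∫ 2·5·(6)·x dx = 0 (odd integrand); ∫ 6^2 dx = 36·2π.
So (1/(2π)) ∫_{-π}^{π} (5x + 6)^2 dx = 25π^2/3 + 36 = 25π^2/3 + 36.
Parseval ⇒ Σ |c_n|^2 = 25π^2/3 + 36.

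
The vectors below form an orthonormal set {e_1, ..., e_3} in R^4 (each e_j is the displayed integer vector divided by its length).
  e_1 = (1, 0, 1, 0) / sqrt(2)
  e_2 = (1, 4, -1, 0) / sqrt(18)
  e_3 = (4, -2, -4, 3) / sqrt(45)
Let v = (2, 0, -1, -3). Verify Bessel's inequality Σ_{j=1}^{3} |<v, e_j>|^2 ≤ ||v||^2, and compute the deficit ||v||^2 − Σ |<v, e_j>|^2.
Σ |<v, e_j>|^2 = 6/5; ||v||^2 = 14; deficit = 64/5

Write each e_j = u_j / sqrt(<u_j, u_j>) where u_j is the displayed integer vector. Then <v, e_j> = <v, u_j> / sqrt(<u_j, u_j>), so |<v, e_j>|^2 = <v, u_j>^2 / <u_j, u_j>.
Coefficients: <v, e_1> = 1/sqrt(2), <v, e_2> = 3/sqrt(18), <v, e_3> = 3/sqrt(45).
Square and sum: Σ |<v, e_j>|^2 = 6/5.
Compute ||v||^2 = v·v = 14.
Deficit = 14 − 6/5 = 64/5 ≥ 0, confirming Bessel's inequality. (The deficit equals ||v − Σ <v,e_j> e_j||^2, the squared distance from v to span{e_j}.)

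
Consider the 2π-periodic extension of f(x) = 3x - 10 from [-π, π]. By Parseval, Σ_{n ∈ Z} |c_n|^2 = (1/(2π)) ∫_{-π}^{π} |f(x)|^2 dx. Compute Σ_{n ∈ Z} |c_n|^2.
Σ |c_n|^2 = 3π^2 + 100

Expand and integrate term by term over [-π, π]:
  ∫ (3x)^2 dx = 9·(2π^3/3); ∫ 2·3·(-10)·x dx = 0 (odd integrand); ∫ (-10)^2 dx = 100·2π.
So (1/(2π)) ∫_{-π}^{π} (3x - 10)^2 dx = 9π^2/3 + 100 = 3π^2 + 100.
Parseval ⇒ Σ |c_n|^2 = 3π^2 + 100.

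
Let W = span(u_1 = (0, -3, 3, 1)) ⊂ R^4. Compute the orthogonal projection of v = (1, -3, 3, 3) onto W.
proj_W(v) = (0, -63/19, 63/19, 21/19)

Set up U = [u_1 | ... | u_1] ∈ R^(4×1). The projector onto W = col(U) is P = U (U^T U)^(-1) U^T.
Compute U^T U =
  [19],
and U^T v = (21).
Solve U^T U · c = U^T v for the coefficients: c = (21/19). The projection is proj_W(v) = U c.
Check: (v - proj_W(v)) · u_1 = 0  (should be 0).
Result: proj_W(v) = (0, -63/19, 63/19, 21/19).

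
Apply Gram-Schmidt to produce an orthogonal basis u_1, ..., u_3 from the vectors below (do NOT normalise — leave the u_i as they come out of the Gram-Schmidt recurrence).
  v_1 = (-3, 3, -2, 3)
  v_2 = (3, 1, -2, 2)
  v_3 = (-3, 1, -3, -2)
Orthogonal basis:
  u_1 = (-3, 3, -2, 3)
  u_2 = (105/31, 19/31, -54/31, 50/31)
  u_3 = (-102/271, 28/271, -807/271, -668/271)

Apply the Gram-Schmidt recurrence
  u_1 = v_1
  u_i = v_i − Σ_{j<i} ((v_i · u_j) / (u_j · u_j)) · u_j.

Step by step this gives:
  u_1 = (-3, 3, -2, 3)
  u_2 = (105/31, 19/31, -54/31, 50/31)
  u_3 = (-102/271, 28/271, -807/271, -668/271)

Orthogonality check:
  u_2 · u_1 = 0 (should be 0)
  u_3 · u_1 = 0 (should be 0)
  u_3 · u_2 = 0 (should be 0)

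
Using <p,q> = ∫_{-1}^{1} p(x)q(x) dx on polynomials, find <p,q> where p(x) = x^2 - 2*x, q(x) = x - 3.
<p,q> = -10/3

Expand the product: p(x)·q(x) = x^3 - 5*x^2 + 6*x.
∫_{-1}^{1} of each monomial x^k gives [2/(k+1) if k even, 0 if k odd]. Integrating term-by-term (or equivalently evaluating the antiderivative F(x) = x^4/4 - 5*x^3/3 + 3*x^2 at the endpoints):
  F(1) − F(−1) = 19/12 − (59/12) = -10/3.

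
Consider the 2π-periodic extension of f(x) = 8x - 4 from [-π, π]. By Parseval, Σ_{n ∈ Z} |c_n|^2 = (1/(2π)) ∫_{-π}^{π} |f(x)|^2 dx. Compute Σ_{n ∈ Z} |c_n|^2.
Σ |c_n|^2 = 64π^2/3 + 16

Expand and integrate term by term over [-π, π]:
  ∫ (8x)^2 dx = 64·(2π^3/3); ∫ 2·8·(-4)·x dx = 0 (odd integrand); ∫ (-4)^2 dx = 16·2π.
So (1/(2π)) ∫_{-π}^{π} (8x - 4)^2 dx = 64π^2/3 + 16 = 64π^2/3 + 16.
Parseval ⇒ Σ |c_n|^2 = 64π^2/3 + 16.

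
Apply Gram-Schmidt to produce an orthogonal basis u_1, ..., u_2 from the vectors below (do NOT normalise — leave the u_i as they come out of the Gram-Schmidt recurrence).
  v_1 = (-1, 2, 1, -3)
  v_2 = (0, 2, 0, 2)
Orthogonal basis:
  u_1 = (-1, 2, 1, -3)
  u_2 = (-2/15, 34/15, 2/15, 8/5)

Apply the Gram-Schmidt recurrence
  u_1 = v_1
  u_i = v_i − Σ_{j<i} ((v_i · u_j) / (u_j · u_j)) · u_j.

Step by step this gives:
  u_1 = (-1, 2, 1, -3)
  u_2 = (-2/15, 34/15, 2/15, 8/5)

Orthogonality check:
  u_2 · u_1 = 0 (should be 0)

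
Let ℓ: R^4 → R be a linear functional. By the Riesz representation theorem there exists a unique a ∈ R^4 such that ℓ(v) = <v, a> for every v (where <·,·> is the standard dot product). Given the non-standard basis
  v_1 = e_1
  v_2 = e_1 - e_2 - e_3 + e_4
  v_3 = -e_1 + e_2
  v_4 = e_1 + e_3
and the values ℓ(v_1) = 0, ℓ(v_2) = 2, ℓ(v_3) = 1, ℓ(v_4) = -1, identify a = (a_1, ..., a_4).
a = (0, 1, -1, 2)

Write a = (a_1, ..., a_4) in the standard basis. For each basis vector v_i, ℓ(v_i) = <v_i, a> is a linear equation in the a_j's. Collect the n equations into a matrix system V a = ℓ, where row i of V is v_i (expressed in the standard basis). Since V is invertible (lower-triangular with 1s on the diagonal, up to permutation), solve by back-substitution:
  V =
[[1, 0, 0, 0],
 [1, -1, -1, 1],
 [-1, 1, 0, 0],
 [1, 0, 1, 0]]
  V a = (0, 2, 1, -1)
Solving gives a = (0, 1, -1, 2).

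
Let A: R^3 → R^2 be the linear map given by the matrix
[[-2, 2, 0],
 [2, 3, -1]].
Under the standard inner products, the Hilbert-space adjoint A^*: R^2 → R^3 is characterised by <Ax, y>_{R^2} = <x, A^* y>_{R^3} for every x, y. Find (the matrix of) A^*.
A^* = A^T =
[[-2, 2],
 [2, 3],
 [0, -1]]

For real matrices with standard dot products, the defining identity <Ax, y> = <x, A^* y> gives (Ax)^T y = x^T (A^*) y, i.e. x^T A^T y = x^T (A^*) y. Since this holds for all x, y, we must have A^* = A^T. Therefore
A^* =
[[-2, 2],
 [2, 3],
 [0, -1]].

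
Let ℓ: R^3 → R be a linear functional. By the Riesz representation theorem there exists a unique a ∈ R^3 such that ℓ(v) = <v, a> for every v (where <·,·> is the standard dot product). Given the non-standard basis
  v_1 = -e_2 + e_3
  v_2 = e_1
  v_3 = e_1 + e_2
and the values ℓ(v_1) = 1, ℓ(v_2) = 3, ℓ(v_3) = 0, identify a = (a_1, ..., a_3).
a = (3, -3, -2)

Write a = (a_1, ..., a_3) in the standard basis. For each basis vector v_i, ℓ(v_i) = <v_i, a> is a linear equation in the a_j's. Collect the n equations into a matrix system V a = ℓ, where row i of V is v_i (expressed in the standard basis). Since V is invertible (lower-triangular with 1s on the diagonal, up to permutation), solve by back-substitution:
  V =
[[0, -1, 1],
 [1, 0, 0],
 [1, 1, 0]]
  V a = (1, 3, 0)
Solving gives a = (3, -3, -2).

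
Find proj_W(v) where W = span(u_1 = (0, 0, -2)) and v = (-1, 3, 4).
proj_W(v) = (0, 0, 4)

Set up U = [u_1 | ... | u_1] ∈ R^(3×1). The projector onto W = col(U) is P = U (U^T U)^(-1) U^T.
Compute U^T U =
  [4],
and U^T v = (-8).
Solve U^T U · c = U^T v for the coefficients: c = (-2). The projection is proj_W(v) = U c.
Check: (v - proj_W(v)) · u_1 = 0  (should be 0).
Result: proj_W(v) = (0, 0, 4).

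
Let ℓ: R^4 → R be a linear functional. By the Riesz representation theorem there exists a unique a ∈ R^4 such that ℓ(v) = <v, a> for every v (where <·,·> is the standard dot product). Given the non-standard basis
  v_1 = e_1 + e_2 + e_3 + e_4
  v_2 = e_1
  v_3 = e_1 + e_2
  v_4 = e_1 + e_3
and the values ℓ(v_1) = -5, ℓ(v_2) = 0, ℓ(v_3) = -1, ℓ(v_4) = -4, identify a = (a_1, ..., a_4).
a = (0, -1, -4, 0)

Write a = (a_1, ..., a_4) in the standard basis. For each basis vector v_i, ℓ(v_i) = <v_i, a> is a linear equation in the a_j's. Collect the n equations into a matrix system V a = ℓ, where row i of V is v_i (expressed in the standard basis). Since V is invertible (lower-triangular with 1s on the diagonal, up to permutation), solve by back-substitution:
  V =
[[1, 1, 1, 1],
 [1, 0, 0, 0],
 [1, 1, 0, 0],
 [1, 0, 1, 0]]
  V a = (-5, 0, -1, -4)
Solving gives a = (0, -1, -4, 0).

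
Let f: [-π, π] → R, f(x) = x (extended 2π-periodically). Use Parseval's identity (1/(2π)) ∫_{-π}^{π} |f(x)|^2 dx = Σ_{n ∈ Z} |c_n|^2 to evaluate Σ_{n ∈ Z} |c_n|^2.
Σ |c_n|^2 = π^2/3

Expand and integrate term by term over [-π, π]:
  ∫ (x)^2 dx = 1·(2π^3/3); ∫ 2·1·(0)·x dx = 0 (odd integrand); ∫ 0^2 dx = 0·2π.
So (1/(2π)) ∫_{-π}^{π} (x)^2 dx = 1π^2/3 + 0 = π^2/3.
Parseval ⇒ Σ |c_n|^2 = π^2/3.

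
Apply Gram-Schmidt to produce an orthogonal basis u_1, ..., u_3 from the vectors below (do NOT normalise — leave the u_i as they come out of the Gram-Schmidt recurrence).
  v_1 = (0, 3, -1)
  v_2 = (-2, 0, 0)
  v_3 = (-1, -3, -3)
Orthogonal basis:
  u_1 = (0, 3, -1)
  u_2 = (-2, 0, 0)
  u_3 = (0, -6/5, -18/5)

Apply the Gram-Schmidt recurrence
  u_1 = v_1
  u_i = v_i − Σ_{j<i} ((v_i · u_j) / (u_j · u_j)) · u_j.

Step by step this gives:
  u_1 = (0, 3, -1)
  u_2 = (-2, 0, 0)
  u_3 = (0, -6/5, -18/5)

Orthogonality check:
  u_2 · u_1 = 0 (should be 0)
  u_3 · u_1 = 0 (should be 0)
  u_3 · u_2 = 0 (should be 0)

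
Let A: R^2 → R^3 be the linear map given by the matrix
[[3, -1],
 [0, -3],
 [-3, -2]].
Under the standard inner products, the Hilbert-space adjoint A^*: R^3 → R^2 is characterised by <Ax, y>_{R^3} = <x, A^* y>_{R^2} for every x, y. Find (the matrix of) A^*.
A^* = A^T =
[[3, 0, -3],
 [-1, -3, -2]]

For real matrices with standard dot products, the defining identity <Ax, y> = <x, A^* y> gives (Ax)^T y = x^T (A^*) y, i.e. x^T A^T y = x^T (A^*) y. Since this holds for all x, y, we must have A^* = A^T. Therefore
A^* =
[[3, 0, -3],
 [-1, -3, -2]].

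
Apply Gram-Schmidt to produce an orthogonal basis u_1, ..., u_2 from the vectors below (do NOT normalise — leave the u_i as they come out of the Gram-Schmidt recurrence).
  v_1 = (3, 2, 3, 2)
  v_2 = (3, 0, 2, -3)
Orthogonal basis:
  u_1 = (3, 2, 3, 2)
  u_2 = (51/26, -9/13, 25/26, -48/13)

Apply the Gram-Schmidt recurrence
  u_1 = v_1
  u_i = v_i − Σ_{j<i} ((v_i · u_j) / (u_j · u_j)) · u_j.

Step by step this gives:
  u_1 = (3, 2, 3, 2)
  u_2 = (51/26, -9/13, 25/26, -48/13)

Orthogonality check:
  u_2 · u_1 = 0 (should be 0)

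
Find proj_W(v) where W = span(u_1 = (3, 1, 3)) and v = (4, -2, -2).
proj_W(v) = (12/19, 4/19, 12/19)

Set up U = [u_1 | ... | u_1] ∈ R^(3×1). The projector onto W = col(U) is P = U (U^T U)^(-1) U^T.
Compute U^T U =
  [19],
and U^T v = (4).
Solve U^T U · c = U^T v for the coefficients: c = (4/19). The projection is proj_W(v) = U c.
Check: (v - proj_W(v)) · u_1 = 0  (should be 0).
Result: proj_W(v) = (12/19, 4/19, 12/19).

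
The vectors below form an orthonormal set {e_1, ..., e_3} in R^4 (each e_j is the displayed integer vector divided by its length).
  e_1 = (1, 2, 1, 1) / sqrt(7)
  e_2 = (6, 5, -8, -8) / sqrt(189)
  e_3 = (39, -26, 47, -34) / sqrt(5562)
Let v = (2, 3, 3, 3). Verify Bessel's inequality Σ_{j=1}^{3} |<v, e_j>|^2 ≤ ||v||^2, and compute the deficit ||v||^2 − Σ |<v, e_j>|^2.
Σ |<v, e_j>|^2 = 6305/206; ||v||^2 = 31; deficit = 81/206

Write each e_j = u_j / sqrt(<u_j, u_j>) where u_j is the displayed integer vector. Then <v, e_j> = <v, u_j> / sqrt(<u_j, u_j>), so |<v, e_j>|^2 = <v, u_j>^2 / <u_j, u_j>.
Coefficients: <v, e_1> = 14/sqrt(7), <v, e_2> = -21/sqrt(189), <v, e_3> = 39/sqrt(5562).
Square and sum: Σ |<v, e_j>|^2 = 6305/206.
Compute ||v||^2 = v·v = 31.
Deficit = 31 − 6305/206 = 81/206 ≥ 0, confirming Bessel's inequality. (The deficit equals ||v − Σ <v,e_j> e_j||^2, the squared distance from v to span{e_j}.)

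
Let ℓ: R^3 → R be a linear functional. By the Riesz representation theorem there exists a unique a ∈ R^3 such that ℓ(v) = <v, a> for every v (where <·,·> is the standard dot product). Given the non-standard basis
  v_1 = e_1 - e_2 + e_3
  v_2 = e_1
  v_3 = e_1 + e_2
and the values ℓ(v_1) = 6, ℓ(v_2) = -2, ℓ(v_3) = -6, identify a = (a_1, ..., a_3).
a = (-2, -4, 4)

Write a = (a_1, ..., a_3) in the standard basis. For each basis vector v_i, ℓ(v_i) = <v_i, a> is a linear equation in the a_j's. Collect the n equations into a matrix system V a = ℓ, where row i of V is v_i (expressed in the standard basis). Since V is invertible (lower-triangular with 1s on the diagonal, up to permutation), solve by back-substitution:
  V =
[[1, -1, 1],
 [1, 0, 0],
 [1, 1, 0]]
  V a = (6, -2, -6)
Solving gives a = (-2, -4, 4).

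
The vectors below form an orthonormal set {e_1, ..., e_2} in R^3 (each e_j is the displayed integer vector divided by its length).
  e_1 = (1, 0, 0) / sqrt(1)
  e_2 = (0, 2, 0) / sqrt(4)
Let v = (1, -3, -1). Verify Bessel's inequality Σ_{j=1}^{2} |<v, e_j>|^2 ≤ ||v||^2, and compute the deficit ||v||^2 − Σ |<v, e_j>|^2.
Σ |<v, e_j>|^2 = 10; ||v||^2 = 11; deficit = 1

Write each e_j = u_j / sqrt(<u_j, u_j>) where u_j is the displayed integer vector. Then <v, e_j> = <v, u_j> / sqrt(<u_j, u_j>), so |<v, e_j>|^2 = <v, u_j>^2 / <u_j, u_j>.
Coefficients: <v, e_1> = 1/sqrt(1), <v, e_2> = -6/sqrt(4).
Square and sum: Σ |<v, e_j>|^2 = 10.
Compute ||v||^2 = v·v = 11.
Deficit = 11 − 10 = 1 ≥ 0, confirming Bessel's inequality. (The deficit equals ||v − Σ <v,e_j> e_j||^2, the squared distance from v to span{e_j}.)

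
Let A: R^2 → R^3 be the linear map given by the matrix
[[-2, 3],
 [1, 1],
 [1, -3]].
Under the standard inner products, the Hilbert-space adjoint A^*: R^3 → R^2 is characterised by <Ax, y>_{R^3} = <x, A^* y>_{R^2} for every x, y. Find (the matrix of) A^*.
A^* = A^T =
[[-2, 1, 1],
 [3, 1, -3]]

For real matrices with standard dot products, the defining identity <Ax, y> = <x, A^* y> gives (Ax)^T y = x^T (A^*) y, i.e. x^T A^T y = x^T (A^*) y. Since this holds for all x, y, we must have A^* = A^T. Therefore
A^* =
[[-2, 1, 1],
 [3, 1, -3]].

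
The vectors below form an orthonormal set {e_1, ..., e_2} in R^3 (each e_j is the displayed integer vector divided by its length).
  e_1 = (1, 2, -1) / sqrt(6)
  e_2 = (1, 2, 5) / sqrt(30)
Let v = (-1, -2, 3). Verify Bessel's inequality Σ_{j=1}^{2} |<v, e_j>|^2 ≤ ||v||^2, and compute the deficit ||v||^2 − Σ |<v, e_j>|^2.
Σ |<v, e_j>|^2 = 14; ||v||^2 = 14; deficit = 0

Write each e_j = u_j / sqrt(<u_j, u_j>) where u_j is the displayed integer vector. Then <v, e_j> = <v, u_j> / sqrt(<u_j, u_j>), so |<v, e_j>|^2 = <v, u_j>^2 / <u_j, u_j>.
Coefficients: <v, e_1> = -8/sqrt(6), <v, e_2> = 10/sqrt(30).
Square and sum: Σ |<v, e_j>|^2 = 14.
Compute ||v||^2 = v·v = 14.
Deficit = 14 − 14 = 0 ≥ 0, confirming Bessel's inequality. (The deficit equals ||v − Σ <v,e_j> e_j||^2, the squared distance from v to span{e_j}.)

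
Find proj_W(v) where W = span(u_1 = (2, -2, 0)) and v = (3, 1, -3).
proj_W(v) = (1, -1, 0)

Set up U = [u_1 | ... | u_1] ∈ R^(3×1). The projector onto W = col(U) is P = U (U^T U)^(-1) U^T.
Compute U^T U =
  [8],
and U^T v = (4).
Solve U^T U · c = U^T v for the coefficients: c = (1/2). The projection is proj_W(v) = U c.
Check: (v - proj_W(v)) · u_1 = 0  (should be 0).
Result: proj_W(v) = (1, -1, 0).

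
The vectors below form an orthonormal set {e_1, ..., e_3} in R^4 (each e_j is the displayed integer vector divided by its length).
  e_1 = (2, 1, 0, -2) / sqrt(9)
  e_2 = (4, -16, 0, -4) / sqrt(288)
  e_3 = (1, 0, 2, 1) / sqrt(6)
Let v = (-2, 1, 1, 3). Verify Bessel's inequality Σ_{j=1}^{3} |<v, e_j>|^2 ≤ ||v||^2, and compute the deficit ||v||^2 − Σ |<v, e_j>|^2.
Σ |<v, e_j>|^2 = 15; ||v||^2 = 15; deficit = 0

Write each e_j = u_j / sqrt(<u_j, u_j>) where u_j is the displayed integer vector. Then <v, e_j> = <v, u_j> / sqrt(<u_j, u_j>), so |<v, e_j>|^2 = <v, u_j>^2 / <u_j, u_j>.
Coefficients: <v, e_1> = -9/sqrt(9), <v, e_2> = -36/sqrt(288), <v, e_3> = 3/sqrt(6).
Square and sum: Σ |<v, e_j>|^2 = 15.
Compute ||v||^2 = v·v = 15.
Deficit = 15 − 15 = 0 ≥ 0, confirming Bessel's inequality. (The deficit equals ||v − Σ <v,e_j> e_j||^2, the squared distance from v to span{e_j}.)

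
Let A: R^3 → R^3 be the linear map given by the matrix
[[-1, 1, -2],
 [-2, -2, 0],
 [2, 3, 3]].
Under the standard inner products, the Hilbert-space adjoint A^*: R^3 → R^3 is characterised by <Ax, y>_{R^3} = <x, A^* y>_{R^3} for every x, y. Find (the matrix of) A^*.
A^* = A^T =
[[-1, -2, 2],
 [1, -2, 3],
 [-2, 0, 3]]

For real matrices with standard dot products, the defining identity <Ax, y> = <x, A^* y> gives (Ax)^T y = x^T (A^*) y, i.e. x^T A^T y = x^T (A^*) y. Since this holds for all x, y, we must have A^* = A^T. Therefore
A^* =
[[-1, -2, 2],
 [1, -2, 3],
 [-2, 0, 3]].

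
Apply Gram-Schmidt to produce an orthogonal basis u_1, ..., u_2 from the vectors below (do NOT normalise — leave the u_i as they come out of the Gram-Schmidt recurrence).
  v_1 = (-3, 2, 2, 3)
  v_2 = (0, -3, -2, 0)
Orthogonal basis:
  u_1 = (-3, 2, 2, 3)
  u_2 = (-15/13, -29/13, -16/13, 15/13)

Apply the Gram-Schmidt recurrence
  u_1 = v_1
  u_i = v_i − Σ_{j<i} ((v_i · u_j) / (u_j · u_j)) · u_j.

Step by step this gives:
  u_1 = (-3, 2, 2, 3)
  u_2 = (-15/13, -29/13, -16/13, 15/13)

Orthogonality check:
  u_2 · u_1 = 0 (should be 0)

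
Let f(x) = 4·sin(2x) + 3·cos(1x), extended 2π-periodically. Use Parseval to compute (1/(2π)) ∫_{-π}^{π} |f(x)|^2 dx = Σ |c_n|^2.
Σ |c_n|^2 = 25/2

Expand |f|^2 and use orthogonality of {sin(nx), cos(mx)} on [-π, π]:
  ∫_{-π}^{π} sin(nx)^2 dx = π, ∫ cos(mx)^2 dx = π, and cross terms integrate to 0.
So ∫_{-π}^{π} f(x)^2 dx = 4^2 · π + 3^2 · π = (16 + 9)π.
Divide by 2π: (16 + 9)/2 = 25/2.
By Parseval, this equals Σ |c_n|^2.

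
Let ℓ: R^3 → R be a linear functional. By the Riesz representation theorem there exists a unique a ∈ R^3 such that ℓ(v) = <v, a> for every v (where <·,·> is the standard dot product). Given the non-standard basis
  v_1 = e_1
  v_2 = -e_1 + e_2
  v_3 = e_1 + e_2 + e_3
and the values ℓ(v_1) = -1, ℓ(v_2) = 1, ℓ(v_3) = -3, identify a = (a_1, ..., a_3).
a = (-1, 0, -2)

Write a = (a_1, ..., a_3) in the standard basis. For each basis vector v_i, ℓ(v_i) = <v_i, a> is a linear equation in the a_j's. Collect the n equations into a matrix system V a = ℓ, where row i of V is v_i (expressed in the standard basis). Since V is invertible (lower-triangular with 1s on the diagonal, up to permutation), solve by back-substitution:
  V =
[[1, 0, 0],
 [-1, 1, 0],
 [1, 1, 1]]
  V a = (-1, 1, -3)
Solving gives a = (-1, 0, -2).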